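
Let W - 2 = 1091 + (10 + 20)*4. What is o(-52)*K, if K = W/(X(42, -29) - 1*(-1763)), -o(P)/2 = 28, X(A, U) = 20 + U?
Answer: -33964/877 ≈ -38.727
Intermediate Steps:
o(P) = -56 (o(P) = -2*28 = -56)
W = 1213 (W = 2 + (1091 + (10 + 20)*4) = 2 + (1091 + 30*4) = 2 + (1091 + 120) = 2 + 1211 = 1213)
K = 1213/1754 (K = 1213/((20 - 29) - 1*(-1763)) = 1213/(-9 + 1763) = 1213/1754 ≈ 0.69156)
o(-52)*K = -56*1213/1754 = -33964/877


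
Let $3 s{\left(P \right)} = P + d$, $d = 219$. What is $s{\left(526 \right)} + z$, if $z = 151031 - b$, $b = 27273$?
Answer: $\frac{372019}{3} \approx 1.2401 \cdot 10^{5}$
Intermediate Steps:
$s{\left(P \right)} = 73 + \frac{P}{3}$ ($s{\left(P \right)} = \frac{P + 219}{3} = \frac{219 + P}{3} = 73 + \frac{P}{3}$)
$z = 123758$ ($z = 151031 - 27273 = 123758$)
$s{\left(526 \right)} + z = \left(73 + \frac{1}{3} \cdot 526\right) + 123758 = \left(73 + \frac{526}{3}\right) + 123758 = \frac{745}{3} + 123758 = \frac{372019}{3}$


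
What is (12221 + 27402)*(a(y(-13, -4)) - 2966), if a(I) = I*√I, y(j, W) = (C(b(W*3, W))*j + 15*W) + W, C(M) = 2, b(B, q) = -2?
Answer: -117521818 - 10698210*I*√10 ≈ -1.1752e+8 - 3.3831e+7*I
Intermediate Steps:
y(j, W) = 2*j + 16*W (y(j, W) = (2*j + 15*W) + W = 2*j + 16*W)
a(I) = I^(3/2)
(12221 + 27402)*(a(y(-13, -4)) - 2966) = (12221 + 27402)*((2*(-13) + 16*(-4))^(3/2) - 2966) = 39623*((-26 - 64)^(3/2) - 2966) = 39623*((-90)^(3/2) - 2966) = 39623*(-270*I*√10 - 2966) = 39623*(-2966 - 270*I*√10) = -117521818 - 10698210*I*√10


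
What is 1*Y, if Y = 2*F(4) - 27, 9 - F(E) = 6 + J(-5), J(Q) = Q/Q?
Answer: -23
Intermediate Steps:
J(Q) = 1
F(E) = 2 (F(E) = 9 - (6 + 1) = 9 - 1*7 = 9 - 7 = 2)
Y = -23 (Y = 2*2 - 27 = 4 - 27 = -23)
1*Y = 1*(-23) = -23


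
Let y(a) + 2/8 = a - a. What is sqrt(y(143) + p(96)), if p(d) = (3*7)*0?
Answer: I/2 ≈ 0.5*I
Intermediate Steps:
y(a) = -1/4 (y(a) = -1/4 + (a - a) = -1/4 + 0 = -1/4)
p(d) = 0 (p(d) = 21*0 = 0)
sqrt(y(143) + p(96)) = sqrt(-1/4 + 0) = sqrt(-1/4) = I/2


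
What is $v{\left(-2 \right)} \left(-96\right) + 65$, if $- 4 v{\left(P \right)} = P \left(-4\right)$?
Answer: $257$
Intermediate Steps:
$v{\left(P \right)} = P$ ($v{\left(P \right)} = - \frac{P \left(-4\right)}{4} = - \frac{\left(-4\right) P}{4} = P$)
$v{\left(-2 \right)} \left(-96\right) + 65 = \left(-2\right) \left(-96\right) + 65 = 192 + 65 = 257$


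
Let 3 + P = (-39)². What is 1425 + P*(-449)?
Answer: -680157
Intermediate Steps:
P = 1518 (P = -3 + (-39)² = -3 + 1521 = 1518)
1425 + P*(-449) = 1425 + 1518*(-449) = 1425 - 681582 = -680157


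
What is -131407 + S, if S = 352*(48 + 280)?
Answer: -15951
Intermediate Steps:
S = 115456 (S = 352*328 = 115456)
-131407 + S = -131407 + 115456 = -15951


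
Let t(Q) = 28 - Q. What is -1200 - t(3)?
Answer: -1225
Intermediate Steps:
-1200 - t(3) = -1200 - (28 - 1*3) = -1200 - (28 - 3) = -1200 - 1*25 = -1200 - 25 = -1225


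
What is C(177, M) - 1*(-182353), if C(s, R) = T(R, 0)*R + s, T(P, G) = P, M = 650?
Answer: 605030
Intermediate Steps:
C(s, R) = s + R² (C(s, R) = R*R + s = R² + s = s + R²)
C(177, M) - 1*(-182353) = (177 + 650²) - 1*(-182353) = (177 + 422500) + 182353 = 422677 + 182353 = 605030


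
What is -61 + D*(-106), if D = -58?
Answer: 6087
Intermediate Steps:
-61 + D*(-106) = -61 - 58*(-106) = -61 + 6148 = 6087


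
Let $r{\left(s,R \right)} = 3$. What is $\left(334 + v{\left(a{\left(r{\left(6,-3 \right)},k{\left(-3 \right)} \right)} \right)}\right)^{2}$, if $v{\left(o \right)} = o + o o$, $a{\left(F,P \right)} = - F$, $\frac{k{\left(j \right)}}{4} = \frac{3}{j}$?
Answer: $115600$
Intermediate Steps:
$k{\left(j \right)} = \frac{12}{j}$ ($k{\left(j \right)} = 4 \frac{3}{j} = \frac{12}{j}$)
$v{\left(o \right)} = o + o^{2}$
$\left(334 + v{\left(a{\left(r{\left(6,-3 \right)},k{\left(-3 \right)} \right)} \right)}\right)^{2} = \left(334 + \left(-1\right) 3 \left(1 - 3\right)\right)^{2} = \left(334 - 3 \left(1 - 3\right)\right)^{2} = \left(334 - -6\right)^{2} = \left(334 + 6\right)^{2} = 340^{2} = 115600$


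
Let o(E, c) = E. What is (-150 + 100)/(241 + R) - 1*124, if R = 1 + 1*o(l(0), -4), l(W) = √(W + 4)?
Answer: -15153/122 ≈ -124.20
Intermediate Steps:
l(W) = √(4 + W)
R = 3 (R = 1 + 1*√(4 + 0) = 1 + 1*√4 = 1 + 1*2 = 1 + 2 = 3)
(-150 + 100)/(241 + R) - 1*124 = (-150 + 100)/(241 + 3) - 1*124 = -50/244 - 124 = -50*1/244 - 124 = -25/122 - 124 = -15153/122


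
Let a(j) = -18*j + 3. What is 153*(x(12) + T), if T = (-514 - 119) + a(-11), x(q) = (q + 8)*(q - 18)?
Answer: -84456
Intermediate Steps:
a(j) = 3 - 18*j
x(q) = (-18 + q)*(8 + q) (x(q) = (8 + q)*(-18 + q) = (-18 + q)*(8 + q))
T = -432 (T = (-514 - 119) + (3 - 18*(-11)) = -633 + (3 + 198) = -633 + 201 = -432)
153*(x(12) + T) = 153*((-144 + 12**2 - 10*12) - 432) = 153*((-144 + 144 - 120) - 432) = 153*(-120 - 432) = 153*(-552) = -84456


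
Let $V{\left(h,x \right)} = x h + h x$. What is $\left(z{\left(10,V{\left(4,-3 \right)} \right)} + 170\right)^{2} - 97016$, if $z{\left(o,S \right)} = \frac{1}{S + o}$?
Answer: $- \frac{13355495}{196} \approx -68140.0$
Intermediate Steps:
$V{\left(h,x \right)} = 2 h x$ ($V{\left(h,x \right)} = h x + h x = 2 h x$)
$\left(z{\left(10,V{\left(4,-3 \right)} \right)} + 170\right)^{2} - 97016 = \left(\frac{1}{2 \cdot 4 \left(-3\right) + 10} + 170\right)^{2} - 97016 = \left(\frac{1}{-24 + 10} + 170\right)^{2} - 97016 = \left(\frac{1}{-14} + 170\right)^{2} - 97016 = \left(- \frac{1}{14} + 170\right)^{2} - 97016 = \left(\frac{2379}{14}\right)^{2} - 97016 = \frac{5659641}{196} - 97016 = - \frac{13355495}{196}$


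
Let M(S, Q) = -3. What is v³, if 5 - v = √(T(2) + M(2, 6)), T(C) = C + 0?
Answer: (5 - I)³ ≈ 110.0 - 74.0*I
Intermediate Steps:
T(C) = C
v = 5 - I (v = 5 - √(2 - 3) = 5 - √(-1) = 5 - I ≈ 5.0 - 1.0*I)
v³ = (5 - I)³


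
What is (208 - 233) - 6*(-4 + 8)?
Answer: -49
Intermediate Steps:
(208 - 233) - 6*(-4 + 8) = -25 - 6*4 = -25 - 24 = -49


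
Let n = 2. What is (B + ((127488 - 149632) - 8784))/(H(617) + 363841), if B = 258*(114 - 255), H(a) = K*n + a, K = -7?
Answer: -33653/182222 ≈ -0.18468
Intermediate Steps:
H(a) = -14 + a (H(a) = -7*2 + a = -14 + a)
B = -36378 (B = 258*(-141) = -36378)
(B + ((127488 - 149632) - 8784))/(H(617) + 363841) = (-36378 + ((127488 - 149632) - 8784))/((-14 + 617) + 363841) = (-36378 + (-22144 - 8784))/(603 + 363841) = (-36378 - 30928)/364444 = -67306*1/364444 = -33653/182222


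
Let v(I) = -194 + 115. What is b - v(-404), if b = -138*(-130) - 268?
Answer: 17751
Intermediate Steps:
b = 17672 (b = 17940 - 268 = 17672)
v(I) = -79
b - v(-404) = 17672 - 1*(-79) = 17672 + 79 = 17751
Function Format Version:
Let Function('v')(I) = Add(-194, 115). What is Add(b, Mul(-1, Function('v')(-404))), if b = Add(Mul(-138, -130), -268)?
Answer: 17751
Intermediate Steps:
b = 17672 (b = Add(17940, -268) = 17672)
Function('v')(I) = -79
Add(b, Mul(-1, Function('v')(-404))) = Add(17672, Mul(-1, -79)) = Add(17672, 79) = 17751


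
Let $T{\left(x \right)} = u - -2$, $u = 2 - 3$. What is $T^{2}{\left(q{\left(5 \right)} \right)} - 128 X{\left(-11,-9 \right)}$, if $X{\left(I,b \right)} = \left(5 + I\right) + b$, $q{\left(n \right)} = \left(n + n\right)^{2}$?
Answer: $1921$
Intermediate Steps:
$u = -1$ ($u = 2 - 3 = -1$)
$q{\left(n \right)} = 4 n^{2}$ ($q{\left(n \right)} = \left(2 n\right)^{2} = 4 n^{2}$)
$X{\left(I,b \right)} = 5 + I + b$
$T{\left(x \right)} = 1$ ($T{\left(x \right)} = -1 - -2 = -1 + 2 = 1$)
$T^{2}{\left(q{\left(5 \right)} \right)} - 128 X{\left(-11,-9 \right)} = 1^{2} - 128 \left(5 - 11 - 9\right) = 1 - -1920 = 1 + 1920 = 1921$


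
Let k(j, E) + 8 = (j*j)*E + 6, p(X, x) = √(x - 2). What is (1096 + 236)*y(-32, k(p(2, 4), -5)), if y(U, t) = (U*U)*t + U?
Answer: -16410240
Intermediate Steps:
p(X, x) = √(-2 + x)
k(j, E) = -2 + E*j² (k(j, E) = -8 + ((j*j)*E + 6) = -8 + (j²*E + 6) = -8 + (E*j² + 6) = -8 + (6 + E*j²) = -2 + E*j²)
y(U, t) = U + t*U² (y(U, t) = U²*t + U = t*U² + U = U + t*U²)
(1096 + 236)*y(-32, k(p(2, 4), -5)) = (1096 + 236)*(-32*(1 - 32*(-2 - 5*(√(-2 + 4))²))) = 1332*(-32*(1 - 32*(-2 - 5*(√2)²))) = 1332*(-32*(1 - 32*(-2 - 5*2))) = 1332*(-32*(1 - 32*(-2 - 10))) = 1332*(-32*(1 - 32*(-12))) = 1332*(-32*(1 + 384)) = 1332*(-32*385) = 1332*(-12320) = -16410240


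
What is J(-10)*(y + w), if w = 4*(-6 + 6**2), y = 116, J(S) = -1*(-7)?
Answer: 1652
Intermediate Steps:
J(S) = 7
w = 120 (w = 4*(-6 + 36) = 4*30 = 120)
J(-10)*(y + w) = 7*(116 + 120) = 7*236 = 1652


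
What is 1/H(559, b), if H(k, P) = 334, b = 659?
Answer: 1/334 ≈ 0.0029940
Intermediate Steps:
1/H(559, b) = 1/334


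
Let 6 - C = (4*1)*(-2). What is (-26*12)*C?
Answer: -4368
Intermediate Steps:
C = 14 (C = 6 - 4*1*(-2) = 6 - 4*(-2) = 6 - 1*(-8) = 6 + 8 = 14)
(-26*12)*C = -26*12*14 = -312*14 = -4368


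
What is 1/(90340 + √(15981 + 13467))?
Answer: 22585/2040321538 - 3*√818/4080643076 ≈ 1.1048e-5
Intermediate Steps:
1/(90340 + √(15981 + 13467)) = 1/(90340 + √29448) = 1/(90340 + 6*√818)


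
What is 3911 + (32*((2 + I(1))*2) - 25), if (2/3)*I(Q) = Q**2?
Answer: 4110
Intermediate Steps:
I(Q) = 3*Q**2/2
3911 + (32*((2 + I(1))*2) - 25) = 3911 + (32*((2 + (3/2)*1**2)*2) - 25) = 3911 + (32*((2 + (3/2)*1)*2) - 25) = 3911 + (32*((2 + 3/2)*2) - 25) = 3911 + (32*((7/2)*2) - 25) = 3911 + (32*7 - 25) = 3911 + (224 - 25) = 3911 + 199 = 4110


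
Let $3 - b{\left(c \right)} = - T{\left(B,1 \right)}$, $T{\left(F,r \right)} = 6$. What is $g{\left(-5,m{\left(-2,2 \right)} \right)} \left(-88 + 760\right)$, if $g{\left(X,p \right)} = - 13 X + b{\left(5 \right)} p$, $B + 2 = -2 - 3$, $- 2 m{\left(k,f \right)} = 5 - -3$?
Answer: $19488$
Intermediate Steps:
$m{\left(k,f \right)} = -4$ ($m{\left(k,f \right)} = - \frac{5 - -3}{2} = - \frac{5 + 3}{2} = \left(- \frac{1}{2}\right) 8 = -4$)
$B = -7$ ($B = -2 - 5 = -7$)
$b{\left(c \right)} = 9$ ($b{\left(c \right)} = 3 - \left(-1\right) 6 = 3 - -6 = 3 + 6 = 9$)
$g{\left(X,p \right)} = - 13 X + 9 p$
$g{\left(-5,m{\left(-2,2 \right)} \right)} \left(-88 + 760\right) = \left(\left(-13\right) \left(-5\right) + 9 \left(-4\right)\right) \left(-88 + 760\right) = \left(65 - 36\right) 672 = 29 \cdot 672 = 19488$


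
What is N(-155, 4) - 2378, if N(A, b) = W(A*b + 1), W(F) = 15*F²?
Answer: 5745037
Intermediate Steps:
N(A, b) = 15*(1 + A*b)² (N(A, b) = 15*(A*b + 1)² = 15*(1 + A*b)²)
N(-155, 4) - 2378 = 15*(1 - 155*4)² - 2378 = 15*(1 - 620)² - 2378 = 15*(-619)² - 2378 = 15*383161 - 2378 = 5747415 - 2378 = 5745037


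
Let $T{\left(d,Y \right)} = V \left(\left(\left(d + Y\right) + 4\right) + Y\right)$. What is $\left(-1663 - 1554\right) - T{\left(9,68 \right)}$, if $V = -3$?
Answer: $-2770$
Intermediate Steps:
$T{\left(d,Y \right)} = -12 - 6 Y - 3 d$ ($T{\left(d,Y \right)} = - 3 \left(\left(\left(d + Y\right) + 4\right) + Y\right) = - 3 \left(\left(\left(Y + d\right) + 4\right) + Y\right) = - 3 \left(\left(4 + Y + d\right) + Y\right) = - 3 \left(4 + d + 2 Y\right) = -12 - 6 Y - 3 d$)
$\left(-1663 - 1554\right) - T{\left(9,68 \right)} = \left(-1663 - 1554\right) - \left(-12 - 408 - 27\right) = -3217 - -447 = -3217 + 447 = -2770$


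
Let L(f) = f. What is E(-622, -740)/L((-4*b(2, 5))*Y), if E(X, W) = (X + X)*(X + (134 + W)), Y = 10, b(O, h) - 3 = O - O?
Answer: -190954/15 ≈ -12730.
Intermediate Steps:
b(O, h) = 3 (b(O, h) = 3 + (O - O) = 3 + 0 = 3)
E(X, W) = 2*X*(134 + W + X) (E(X, W) = (2*X)*(134 + W + X) = 2*X*(134 + W + X))
E(-622, -740)/L((-4*b(2, 5))*Y) = (2*(-622)*(134 - 740 - 622))/((-4*3*10)) = (2*(-622)*(-1228))/((-12*10)) = 1527632/(-120) = 1527632*(-1/120) = -190954/15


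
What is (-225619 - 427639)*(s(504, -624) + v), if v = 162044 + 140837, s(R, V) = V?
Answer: -197451803306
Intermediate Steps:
v = 302881
(-225619 - 427639)*(s(504, -624) + v) = (-225619 - 427639)*(-624 + 302881) = -653258*302257 = -197451803306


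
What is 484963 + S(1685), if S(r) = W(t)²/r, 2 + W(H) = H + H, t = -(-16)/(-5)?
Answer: 20429068139/42125 ≈ 4.8496e+5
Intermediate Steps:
t = -16/5 (t = -(-16)*(-1)/5 = -4*⅘ = -16/5 ≈ -3.2000)
W(H) = -2 + 2*H (W(H) = -2 + (H + H) = -2 + 2*H)
S(r) = 1764/(25*r) (S(r) = (-2 + 2*(-16/5))²/r = (-2 - 32/5)²/r = (-42/5)²/r = 1764/(25*r))
484963 + S(1685) = 484963 + (1764/25)/1685 = 484963 + (1764/25)*(1/1685) = 484963 + 1764/42125 = 20429068139/42125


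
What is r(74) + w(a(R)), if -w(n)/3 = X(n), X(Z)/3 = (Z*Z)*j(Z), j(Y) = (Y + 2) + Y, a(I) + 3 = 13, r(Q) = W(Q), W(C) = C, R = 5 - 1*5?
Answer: -19726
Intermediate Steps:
R = 0 (R = 5 - 5 = 0)
r(Q) = Q
a(I) = 10 (a(I) = -3 + 13 = 10)
j(Y) = 2 + 2*Y (j(Y) = (2 + Y) + Y = 2 + 2*Y)
X(Z) = 3*Z²*(2 + 2*Z) (X(Z) = 3*((Z*Z)*(2 + 2*Z)) = 3*(Z²*(2 + 2*Z)) = 3*Z²*(2 + 2*Z))
w(n) = -18*n²*(1 + n)
r(74) + w(a(R)) = 74 + 18*10²*(-1 - 1*10) = 74 + 18*100*(-1 - 10) = 74 + 18*100*(-11) = 74 - 19800 = -19726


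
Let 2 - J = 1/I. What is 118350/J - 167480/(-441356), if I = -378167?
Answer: 987674212619000/16690649513 ≈ 59175.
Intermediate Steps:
J = 756335/378167 (J = 2 - 1/(-378167) = 2 - 1*(-1/378167) = 2 + 1/378167 = 756335/378167 ≈ 2.0000)
118350/J - 167480/(-441356) = 118350/(756335/378167) - 167480/(-441356) = 118350*(378167/756335) - 167480*(-1/441356) = 8951212890/151267 + 41870/110339 = 987674212619000/16690649513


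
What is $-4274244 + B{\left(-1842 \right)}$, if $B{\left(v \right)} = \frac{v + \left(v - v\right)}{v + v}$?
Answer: $- \frac{8548487}{2} \approx -4.2742 \cdot 10^{6}$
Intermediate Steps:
$B{\left(v \right)} = \frac{1}{2}$ ($B{\left(v \right)} = \frac{v + 0}{2 v} = v \frac{1}{2 v} = \frac{1}{2}$)
$-4274244 + B{\left(-1842 \right)} = -4274244 + \frac{1}{2} = - \frac{8548487}{2}$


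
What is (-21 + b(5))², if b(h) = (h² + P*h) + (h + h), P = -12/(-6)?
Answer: 576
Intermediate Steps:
P = 2 (P = -12*(-⅙) = 2)
b(h) = h² + 4*h (b(h) = (h² + 2*h) + (h + h) = (h² + 2*h) + 2*h = h² + 4*h)
(-21 + b(5))² = (-21 + 5*(4 + 5))² = (-21 + 5*9)² = (-21 + 45)² = 24² = 576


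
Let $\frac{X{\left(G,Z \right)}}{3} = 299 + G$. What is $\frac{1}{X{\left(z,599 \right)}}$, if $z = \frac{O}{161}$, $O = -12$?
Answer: $\frac{161}{144381} \approx 0.0011151$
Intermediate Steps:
$z = - \frac{12}{161} \approx -0.074534$
$X{\left(G,Z \right)} = 897 + 3 G$ ($X{\left(G,Z \right)} = 3 \left(299 + G\right) = 897 + 3 G$)
$\frac{1}{X{\left(z,599 \right)}} = \frac{1}{897 + 3 \left(- \frac{12}{161}\right)} = \frac{1}{897 - \frac{36}{161}} = \frac{1}{\frac{144381}{161}} = \frac{161}{144381}$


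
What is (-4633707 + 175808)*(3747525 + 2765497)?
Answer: -29034394260778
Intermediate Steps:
(-4633707 + 175808)*(3747525 + 2765497) = -4457899*6513022 = -29034394260778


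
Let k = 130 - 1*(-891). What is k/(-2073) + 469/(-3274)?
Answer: -4314991/6787002 ≈ -0.63577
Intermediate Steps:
k = 1021 (k = 130 + 891 = 1021)
k/(-2073) + 469/(-3274) = 1021/(-2073) + 469/(-3274) = 1021*(-1/2073) + 469*(-1/3274) = -1021/2073 - 469/3274 = -4314991/6787002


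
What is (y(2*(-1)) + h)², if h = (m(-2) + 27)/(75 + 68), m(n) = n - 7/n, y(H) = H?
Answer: 265225/81796 ≈ 3.2425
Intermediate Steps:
h = 57/286 (h = ((-2 - 7/(-2)) + 27)/(75 + 68) = ((-2 - 7*(-½)) + 27)/143 = ((-2 + 7/2) + 27)*(1/143) = (3/2 + 27)*(1/143) = (57/2)*(1/143) = 57/286 ≈ 0.19930)
(y(2*(-1)) + h)² = (2*(-1) + 57/286)² = (-2 + 57/286)² = (-515/286)² = 265225/81796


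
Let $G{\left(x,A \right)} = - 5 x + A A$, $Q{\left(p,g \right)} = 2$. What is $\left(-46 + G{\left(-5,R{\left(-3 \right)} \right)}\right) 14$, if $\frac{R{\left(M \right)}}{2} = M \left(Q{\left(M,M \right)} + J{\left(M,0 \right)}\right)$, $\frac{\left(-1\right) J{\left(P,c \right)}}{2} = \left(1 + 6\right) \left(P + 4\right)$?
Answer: $72282$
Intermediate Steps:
$J{\left(P,c \right)} = -56 - 14 P$ ($J{\left(P,c \right)} = - 2 \left(1 + 6\right) \left(P + 4\right) = - 2 \cdot 7 \left(4 + P\right) = - 2 \left(28 + 7 P\right) = -56 - 14 P$)
$R{\left(M \right)} = 2 M \left(-54 - 14 M\right)$ ($R{\left(M \right)} = 2 M \left(2 - \left(56 + 14 M\right)\right) = 2 M \left(-54 - 14 M\right)$)
$G{\left(x,A \right)} = A^{2} - 5 x$ ($G{\left(x,A \right)} = - 5 x + A^{2} = A^{2} - 5 x$)
$\left(-46 + G{\left(-5,R{\left(-3 \right)} \right)}\right) 14 = \left(-46 - \left(-25 - \left(\left(-4\right) \left(-3\right) \left(27 + 7 \left(-3\right)\right)\right)^{2}\right)\right) 14 = \left(-46 + \left(\left(\left(-4\right) \left(-3\right) \left(27 - 21\right)\right)^{2} + 25\right)\right) 14 = \left(-46 + \left(\left(\left(-4\right) \left(-3\right) 6\right)^{2} + 25\right)\right) 14 = \left(-46 + \left(72^{2} + 25\right)\right) 14 = \left(-46 + \left(5184 + 25\right)\right) 14 = \left(-46 + 5209\right) 14 = 5163 \cdot 14 = 72282$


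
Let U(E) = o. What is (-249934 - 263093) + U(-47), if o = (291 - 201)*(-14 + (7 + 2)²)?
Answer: -506997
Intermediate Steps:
o = 6030 (o = 90*(-14 + 9²) = 90*(-14 + 81) = 90*67 = 6030)
U(E) = 6030
(-249934 - 263093) + U(-47) = (-249934 - 263093) + 6030 = -513027 + 6030 = -506997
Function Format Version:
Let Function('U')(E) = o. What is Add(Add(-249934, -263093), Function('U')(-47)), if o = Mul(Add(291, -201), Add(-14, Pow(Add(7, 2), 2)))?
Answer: -506997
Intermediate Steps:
o = 6030 (o = Mul(90, Add(-14, Pow(9, 2))) = Mul(90, Add(-14, 81)) = Mul(90, 67) = 6030)
Function('U')(E) = 6030
Add(Add(-249934, -263093), Function('U')(-47)) = Add(Add(-249934, -263093), 6030) = Add(-513027, 6030) = -506997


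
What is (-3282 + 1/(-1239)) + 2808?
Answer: -587287/1239 ≈ -474.00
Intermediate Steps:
(-3282 + 1/(-1239)) + 2808 = (-3282 - 1/1239) + 2808 = -4066399/1239 + 2808 = -587287/1239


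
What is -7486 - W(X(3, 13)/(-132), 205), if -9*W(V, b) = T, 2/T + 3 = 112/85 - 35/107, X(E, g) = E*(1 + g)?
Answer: -615672707/82242 ≈ -7486.1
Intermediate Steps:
T = -9095/9138 (T = 2/(-3 + (112/85 - 35/107)) = 2/(-3 + 9009/9095) = 2/(-18276/9095) = 2*(-9095/18276) = -9095/9138 ≈ -0.99529)
W(V, b) = 9095/82242 (W(V, b) = -1/9*(-9095/9138) = 9095/82242)
-7486 - W(X(3, 13)/(-132), 205) = -7486 - 1*9095/82242 = -7486 - 9095/82242 = -615672707/82242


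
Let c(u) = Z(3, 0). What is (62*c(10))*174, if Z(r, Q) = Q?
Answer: 0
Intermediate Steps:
c(u) = 0
(62*c(10))*174 = (62*0)*174 = 0*174 = 0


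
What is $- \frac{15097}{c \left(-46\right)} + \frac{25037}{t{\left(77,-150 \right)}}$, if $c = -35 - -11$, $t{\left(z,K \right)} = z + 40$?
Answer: $\frac{8624833}{43056} \approx 200.32$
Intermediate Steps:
$t{\left(z,K \right)} = 40 + z$
$c = -24$ ($c = -35 + 11 = -24$)
$- \frac{15097}{c \left(-46\right)} + \frac{25037}{t{\left(77,-150 \right)}} = - \frac{15097}{\left(-24\right) \left(-46\right)} + \frac{25037}{40 + 77} = - \frac{15097}{1104} + \frac{25037}{117} = \frac{8624833}{43056}$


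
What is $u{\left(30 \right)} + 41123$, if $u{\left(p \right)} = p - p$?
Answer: $41123$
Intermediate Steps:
$u{\left(p \right)} = 0$
$u{\left(30 \right)} + 41123 = 0 + 41123 = 41123$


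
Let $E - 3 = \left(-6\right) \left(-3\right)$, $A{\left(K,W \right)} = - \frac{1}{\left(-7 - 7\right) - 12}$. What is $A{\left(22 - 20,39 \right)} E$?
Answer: $\frac{21}{26} \approx 0.80769$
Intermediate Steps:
$A{\left(K,W \right)} = \frac{1}{26}$ ($A{\left(K,W \right)} = - \frac{1}{-14 - 12} = - \frac{1}{-26} = \left(-1\right) \left(- \frac{1}{26}\right) = \frac{1}{26}$)
$E = 21$ ($E = 3 - -18 = 3 + 18 = 21$)
$A{\left(22 - 20,39 \right)} E = \frac{1}{26} \cdot 21 = \frac{21}{26}$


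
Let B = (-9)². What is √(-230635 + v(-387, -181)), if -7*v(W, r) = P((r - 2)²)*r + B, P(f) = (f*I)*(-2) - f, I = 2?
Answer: I*√223454497/7 ≈ 2135.5*I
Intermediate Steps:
B = 81
P(f) = -5*f (P(f) = (f*2)*(-2) - f = (2*f)*(-2) - f = -4*f - f = -5*f)
v(W, r) = -81/7 + 5*r*(-2 + r)²/7 (v(W, r) = -((-5*(r - 2)²)*r + 81)/7 = -((-5*(-2 + r)²)*r + 81)/7 = -(-5*r*(-2 + r)² + 81)/7 = -(81 - 5*r*(-2 + r)²)/7 = -81/7 + 5*r*(-2 + r)²/7)
√(-230635 + v(-387, -181)) = √(-230635 + (-81/7 + (5/7)*(-181)*(-2 - 181)²)) = √(-230635 + (-81/7 + (5/7)*(-181)*(-183)²)) = √(-230635 + (-81/7 + (5/7)*(-181)*33489)) = √(-230635 + (-81/7 - 30307545/7)) = √(-230635 - 30307626/7) = √(-31922071/7) = I*√223454497/7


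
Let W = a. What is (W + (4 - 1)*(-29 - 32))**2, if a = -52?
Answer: 55225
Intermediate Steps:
W = -52
(W + (4 - 1)*(-29 - 32))**2 = (-52 + (4 - 1)*(-29 - 32))**2 = (-52 + 3*(-61))**2 = (-52 - 183)**2 = (-235)**2 = 55225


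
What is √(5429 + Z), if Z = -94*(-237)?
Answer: √27707 ≈ 166.45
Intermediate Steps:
Z = 22278
√(5429 + Z) = √(5429 + 22278) = √27707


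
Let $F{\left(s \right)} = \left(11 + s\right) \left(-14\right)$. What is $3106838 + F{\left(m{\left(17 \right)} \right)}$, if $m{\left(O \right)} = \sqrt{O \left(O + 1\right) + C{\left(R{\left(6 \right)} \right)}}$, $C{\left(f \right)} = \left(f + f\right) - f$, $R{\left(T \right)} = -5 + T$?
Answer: $3106684 - 14 \sqrt{307} \approx 3.1064 \cdot 10^{6}$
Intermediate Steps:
$C{\left(f \right)} = f$ ($C{\left(f \right)} = 2 f - f = f$)
$m{\left(O \right)} = \sqrt{1 + O \left(1 + O\right)}$ ($m{\left(O \right)} = \sqrt{O \left(O + 1\right) + \left(-5 + 6\right)} = \sqrt{O \left(1 + O\right) + 1} = \sqrt{1 + O \left(1 + O\right)}$)
$F{\left(s \right)} = -154 - 14 s$
$3106838 + F{\left(m{\left(17 \right)} \right)} = 3106838 - \left(154 + 14 \sqrt{1 + 17 + 17^{2}}\right) = 3106838 - \left(154 + 14 \sqrt{1 + 17 + 289}\right) = 3106838 - \left(154 + 14 \sqrt{307}\right) = 3106684 - 14 \sqrt{307}$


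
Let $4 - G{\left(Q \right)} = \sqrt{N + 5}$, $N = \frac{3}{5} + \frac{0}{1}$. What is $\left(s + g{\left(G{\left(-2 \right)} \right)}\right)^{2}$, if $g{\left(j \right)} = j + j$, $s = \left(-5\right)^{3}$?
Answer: $\frac{68557}{5} + \frac{936 \sqrt{35}}{5} \approx 14819.0$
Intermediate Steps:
$N = \frac{3}{5}$ ($N = 3 \cdot \frac{1}{5} + 0 \cdot 1 = \frac{3}{5} + 0 = \frac{3}{5} \approx 0.6$)
$G{\left(Q \right)} = 4 - \frac{2 \sqrt{35}}{5}$ ($G{\left(Q \right)} = 4 - \sqrt{\frac{3}{5} + 5} = 4 - \sqrt{\frac{28}{5}} = 4 - \frac{2 \sqrt{35}}{5}$)
$s = -125$
$g{\left(j \right)} = 2 j$
$\left(s + g{\left(G{\left(-2 \right)} \right)}\right)^{2} = \left(-125 + 2 \left(4 - \frac{2 \sqrt{35}}{5}\right)\right)^{2} = \left(-125 + \left(8 - \frac{4 \sqrt{35}}{5}\right)\right)^{2} = \left(-117 - \frac{4 \sqrt{35}}{5}\right)^{2}$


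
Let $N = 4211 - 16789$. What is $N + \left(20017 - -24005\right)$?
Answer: $31444$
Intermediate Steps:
$N = -12578$ ($N = 4211 - 16789 = -12578$)
$N + \left(20017 - -24005\right) = -12578 + \left(20017 - -24005\right) = -12578 + \left(20017 + 24005\right) = -12578 + 44022 = 31444$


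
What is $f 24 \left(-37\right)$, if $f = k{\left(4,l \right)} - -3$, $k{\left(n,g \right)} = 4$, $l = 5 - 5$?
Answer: $-6216$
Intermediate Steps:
$l = 0$
$f = 7$ ($f = 4 - -3 = 4 + 3 = 7$)
$f 24 \left(-37\right) = 7 \cdot 24 \left(-37\right) = 168 \left(-37\right) = -6216$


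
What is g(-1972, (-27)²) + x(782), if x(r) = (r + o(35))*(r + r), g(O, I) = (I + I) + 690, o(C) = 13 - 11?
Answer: 1228324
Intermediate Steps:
o(C) = 2
g(O, I) = 690 + 2*I (g(O, I) = 2*I + 690 = 690 + 2*I)
x(r) = 2*r*(2 + r) (x(r) = (r + 2)*(r + r) = (2 + r)*(2*r) = 2*r*(2 + r))
g(-1972, (-27)²) + x(782) = (690 + 2*(-27)²) + 2*782*(2 + 782) = (690 + 2*729) + 2*782*784 = (690 + 1458) + 1226176 = 2148 + 1226176 = 1228324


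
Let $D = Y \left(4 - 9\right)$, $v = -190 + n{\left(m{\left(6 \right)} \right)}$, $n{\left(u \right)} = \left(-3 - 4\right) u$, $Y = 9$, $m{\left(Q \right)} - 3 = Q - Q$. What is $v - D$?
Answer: $-166$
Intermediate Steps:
$m{\left(Q \right)} = 3$ ($m{\left(Q \right)} = 3 + \left(Q - Q\right) = 3 + 0 = 3$)
$n{\left(u \right)} = - 7 u$
$v = -211$ ($v = -190 - 21 = -211$)
$D = -45$ ($D = 9 \left(4 - 9\right) = 9 \left(-5\right) = -45$)
$v - D = -211 - -45 = -211 + 45 = -166$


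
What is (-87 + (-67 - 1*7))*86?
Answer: -13846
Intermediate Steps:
(-87 + (-67 - 1*7))*86 = (-87 + (-67 - 7))*86 = (-87 - 74)*86 = -161*86 = -13846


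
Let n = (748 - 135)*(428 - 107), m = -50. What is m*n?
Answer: -9838650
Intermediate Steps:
n = 196773 (n = 613*321 = 196773)
m*n = -50*196773 = -9838650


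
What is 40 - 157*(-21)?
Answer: 3337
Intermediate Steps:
40 - 157*(-21) = 40 + 3297 = 3337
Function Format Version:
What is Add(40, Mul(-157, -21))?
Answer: 3337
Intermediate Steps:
Add(40, Mul(-157, -21)) = Add(40, 3297) = 3337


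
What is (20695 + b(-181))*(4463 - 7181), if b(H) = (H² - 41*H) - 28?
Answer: -165387582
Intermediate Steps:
b(H) = -28 + H² - 41*H
(20695 + b(-181))*(4463 - 7181) = (20695 + (-28 + (-181)² - 41*(-181)))*(4463 - 7181) = (20695 + (-28 + 32761 + 7421))*(-2718) = (20695 + 40154)*(-2718) = 60849*(-2718) = -165387582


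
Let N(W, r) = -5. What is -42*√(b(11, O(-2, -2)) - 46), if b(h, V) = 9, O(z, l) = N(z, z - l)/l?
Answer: -42*I*√37 ≈ -255.48*I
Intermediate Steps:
O(z, l) = -5/l
-42*√(b(11, O(-2, -2)) - 46) = -42*√(9 - 46) = -42*I*√37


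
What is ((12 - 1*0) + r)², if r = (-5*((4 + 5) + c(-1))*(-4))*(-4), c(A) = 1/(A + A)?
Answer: 446224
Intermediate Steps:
c(A) = 1/(2*A)
r = -680 (r = (-5*((4 + 5) + (½)/(-1))*(-4))*(-4) = (-5*(9 + (½)*(-1))*(-4))*(-4) = (-5*(9 - ½)*(-4))*(-4) = (-5*17/2*(-4))*(-4) = -85/2*(-4)*(-4) = 170*(-4) = -680)
((12 - 1*0) + r)² = ((12 - 1*0) - 680)² = ((12 + 0) - 680)² = (12 - 680)² = (-668)² = 446224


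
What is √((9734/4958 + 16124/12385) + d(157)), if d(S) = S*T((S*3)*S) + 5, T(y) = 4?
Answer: √599767927830294690/30702415 ≈ 25.224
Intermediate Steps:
d(S) = 5 + 4*S (d(S) = S*4 + 5 = 4*S + 5 = 5 + 4*S)
√((9734/4958 + 16124/12385) + d(157)) = √((9734/4958 + 16124/12385) + (5 + 4*157)) = √((9734*(1/4958) + 16124*(1/12385)) + (5 + 628)) = √((4867/2479 + 16124/12385) + 633) = √(100249191/30702415 + 633) = √(19534877886/30702415) = √599767927830294690/30702415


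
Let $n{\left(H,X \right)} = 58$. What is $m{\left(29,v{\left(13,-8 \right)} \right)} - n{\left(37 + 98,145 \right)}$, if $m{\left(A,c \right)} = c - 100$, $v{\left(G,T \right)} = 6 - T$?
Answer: $-144$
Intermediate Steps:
$m{\left(A,c \right)} = -100 + c$
$m{\left(29,v{\left(13,-8 \right)} \right)} - n{\left(37 + 98,145 \right)} = \left(-100 + \left(6 - -8\right)\right) - 58 = \left(-100 + \left(6 + 8\right)\right) - 58 = \left(-100 + 14\right) - 58 = -86 - 58 = -144$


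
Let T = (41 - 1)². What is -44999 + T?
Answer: -43399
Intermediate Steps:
T = 1600 (T = 40² = 1600)
-44999 + T = -44999 + 1600 = -43399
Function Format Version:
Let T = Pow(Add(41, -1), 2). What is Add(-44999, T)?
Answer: -43399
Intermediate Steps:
T = 1600 (T = Pow(40, 2) = 1600)
Add(-44999, T) = Add(-44999, 1600) = -43399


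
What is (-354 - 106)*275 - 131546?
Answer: -258046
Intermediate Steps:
(-354 - 106)*275 - 131546 = -460*275 - 131546 = -126500 - 131546 = -258046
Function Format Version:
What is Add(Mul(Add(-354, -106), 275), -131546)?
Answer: -258046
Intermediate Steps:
Add(Mul(Add(-354, -106), 275), -131546) = Add(Mul(-460, 275), -131546) = Add(-126500, -131546) = -258046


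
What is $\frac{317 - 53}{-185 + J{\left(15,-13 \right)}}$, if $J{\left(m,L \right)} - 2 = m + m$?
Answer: $- \frac{88}{51} \approx -1.7255$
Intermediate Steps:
$J{\left(m,L \right)} = 2 + 2 m$ ($J{\left(m,L \right)} = 2 + \left(m + m\right) = 2 + 2 m$)
$\frac{317 - 53}{-185 + J{\left(15,-13 \right)}} = \frac{317 - 53}{-185 + \left(2 + 2 \cdot 15\right)} = \frac{264}{-185 + \left(2 + 30\right)} = \frac{264}{-185 + 32} = \frac{264}{-153} = 264 \left(- \frac{1}{153}\right) = - \frac{88}{51}$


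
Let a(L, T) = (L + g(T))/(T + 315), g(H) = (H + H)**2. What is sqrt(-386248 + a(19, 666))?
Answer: I*sqrt(41107719905)/327 ≈ 620.03*I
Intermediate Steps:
g(H) = 4*H**2 (g(H) = (2*H)**2 = 4*H**2)
a(L, T) = (L + 4*T**2)/(315 + T) (a(L, T) = (L + 4*T**2)/(T + 315) = (L + 4*T**2)/(315 + T))
sqrt(-386248 + a(19, 666)) = sqrt(-386248 + (19 + 4*666**2)/(315 + 666)) = sqrt(-386248 + (19 + 4*443556)/981) = sqrt(-386248 + (19 + 1774224)/981) = sqrt(-386248 + (1/981)*1774243) = sqrt(-386248 + 1774243/981) = sqrt(-377135045/981) = I*sqrt(41107719905)/327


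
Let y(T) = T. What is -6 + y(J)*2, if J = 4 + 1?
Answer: 4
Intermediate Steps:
J = 5
-6 + y(J)*2 = -6 + 5*2 = -6 + 10 = 4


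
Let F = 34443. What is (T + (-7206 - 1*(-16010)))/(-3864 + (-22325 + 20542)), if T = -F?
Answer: 25639/5647 ≈ 4.5403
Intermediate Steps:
T = -34443 (T = -1*34443 = -34443)
(T + (-7206 - 1*(-16010)))/(-3864 + (-22325 + 20542)) = (-34443 + (-7206 - 1*(-16010)))/(-3864 + (-22325 + 20542)) = (-34443 + (-7206 + 16010))/(-3864 - 1783) = (-34443 + 8804)/(-5647) = -25639*(-1/5647) = 25639/5647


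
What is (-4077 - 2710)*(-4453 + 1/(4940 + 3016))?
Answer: 240450290729/7956 ≈ 3.0222e+7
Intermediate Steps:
(-4077 - 2710)*(-4453 + 1/(4940 + 3016)) = -6787*(-4453 + 1/7956) = -6787*(-35428067/7956) = 240450290729/7956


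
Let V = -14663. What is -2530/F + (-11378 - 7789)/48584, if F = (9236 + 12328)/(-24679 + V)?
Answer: 402950646221/87305448 ≈ 4615.4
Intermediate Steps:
F = -3594/6557 (F = (9236 + 12328)/(-24679 - 14663) = 21564/(-39342) = 21564*(-1/39342) = -3594/6557 ≈ -0.54812)
-2530/F + (-11378 - 7789)/48584 = -2530/(-3594/6557) + (-11378 - 7789)/48584 = -2530*(-6557/3594) - 19167*1/48584 = 8294605/1797 - 19167/48584 = 402950646221/87305448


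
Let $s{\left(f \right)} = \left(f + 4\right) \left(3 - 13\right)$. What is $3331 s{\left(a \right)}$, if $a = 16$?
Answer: $-666200$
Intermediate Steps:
$s{\left(f \right)} = -40 - 10 f$ ($s{\left(f \right)} = \left(4 + f\right) \left(-10\right) = -40 - 10 f$)
$3331 s{\left(a \right)} = 3331 \left(-40 - 160\right) = 3331 \left(-200\right) = -666200$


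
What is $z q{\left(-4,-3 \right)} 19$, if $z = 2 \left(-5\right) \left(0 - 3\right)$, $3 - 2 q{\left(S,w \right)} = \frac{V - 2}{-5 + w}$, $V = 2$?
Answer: $855$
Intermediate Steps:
$q{\left(S,w \right)} = \frac{3}{2}$ ($q{\left(S,w \right)} = \frac{3}{2} - \frac{\left(2 - 2\right) \frac{1}{-5 + w}}{2} = \frac{3}{2} - \frac{0 \frac{1}{-5 + w}}{2} = \frac{3}{2} - 0 = \frac{3}{2} + 0 = \frac{3}{2}$)
$z = 30$ ($z = \left(-10\right) \left(-3\right) = 30$)
$z q{\left(-4,-3 \right)} 19 = 30 \cdot \frac{3}{2} \cdot 19 = 45 \cdot 19 = 855$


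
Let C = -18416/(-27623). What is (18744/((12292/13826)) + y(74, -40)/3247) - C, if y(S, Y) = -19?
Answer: 5810829262021319/275623150313 ≈ 21083.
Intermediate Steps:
C = 18416/27623 (C = -18416*(-1/27623) = 18416/27623 ≈ 0.66669)
(18744/((12292/13826)) + y(74, -40)/3247) - C = (18744/((12292/13826)) - 19/3247) - 1*18416/27623 = (18744/((12292*(1/13826))) - 19*1/3247) - 18416/27623 = (18744/(6146/6913) - 19/3247) - 18416/27623 = (18744*(6913/6146) - 19/3247) - 18416/27623 = (64788636/3073 - 19/3247) - 18416/27623 = 210368642705/9978031 - 18416/27623 = 5810829262021319/275623150313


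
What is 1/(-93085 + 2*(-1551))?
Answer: -1/96187 ≈ -1.0396e-5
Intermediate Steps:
1/(-93085 + 2*(-1551)) = 1/(-93085 - 3102) = 1/(-96187) = -1/96187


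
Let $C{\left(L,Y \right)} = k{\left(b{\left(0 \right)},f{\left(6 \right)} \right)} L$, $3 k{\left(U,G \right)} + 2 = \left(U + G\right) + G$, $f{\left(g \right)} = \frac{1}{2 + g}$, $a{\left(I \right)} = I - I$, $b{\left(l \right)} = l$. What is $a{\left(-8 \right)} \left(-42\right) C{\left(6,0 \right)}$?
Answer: $0$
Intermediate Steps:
$a{\left(I \right)} = 0$
$k{\left(U,G \right)} = - \frac{2}{3} + \frac{U}{3} + \frac{2 G}{3}$ ($k{\left(U,G \right)} = - \frac{2}{3} + \frac{\left(U + G\right) + G}{3} = - \frac{2}{3} + \frac{\left(G + U\right) + G}{3} = - \frac{2}{3} + \frac{U + 2 G}{3} = - \frac{2}{3} + \left(\frac{U}{3} + \frac{2 G}{3}\right) = - \frac{2}{3} + \frac{U}{3} + \frac{2 G}{3}$)
$C{\left(L,Y \right)} = - \frac{7 L}{12}$ ($C{\left(L,Y \right)} = \left(- \frac{2}{3} + \frac{1}{3} \cdot 0 + \frac{2}{3 \left(2 + 6\right)}\right) L = \left(- \frac{2}{3} + 0 + \frac{2}{3 \cdot 8}\right) L = \left(- \frac{2}{3} + 0 + \frac{2}{3} \cdot \frac{1}{8}\right) L = \left(- \frac{2}{3} + 0 + \frac{1}{12}\right) L = - \frac{7 L}{12}$)
$a{\left(-8 \right)} \left(-42\right) C{\left(6,0 \right)} = 0 \left(-42\right) \left(\left(- \frac{7}{12}\right) 6\right) = 0 \left(- \frac{7}{2}\right) = 0$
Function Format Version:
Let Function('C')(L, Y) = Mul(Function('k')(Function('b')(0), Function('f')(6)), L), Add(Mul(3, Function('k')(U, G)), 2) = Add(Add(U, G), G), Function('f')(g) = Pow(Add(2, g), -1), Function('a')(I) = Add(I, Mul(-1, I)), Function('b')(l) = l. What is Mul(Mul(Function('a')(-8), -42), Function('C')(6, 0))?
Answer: 0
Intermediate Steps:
Function('a')(I) = 0
Function('k')(U, G) = Add(Rational(-2, 3), Mul(Rational(1, 3), U), Mul(Rational(2, 3), G)) (Function('k')(U, G) = Add(Rational(-2, 3), Mul(Rational(1, 3), Add(Add(U, G), G))) = Add(Rational(-2, 3), Mul(Rational(1, 3), Add(Add(G, U), G))) = Add(Rational(-2, 3), Mul(Rational(1, 3), Add(U, Mul(2, G)))) = Add(Rational(-2, 3), Add(Mul(Rational(1, 3), U), Mul(Rational(2, 3), G))) = Add(Rational(-2, 3), Mul(Rational(1, 3), U), Mul(Rational(2, 3), G)))
Function('C')(L, Y) = Mul(Rational(-7, 12), L) (Function('C')(L, Y) = Mul(Add(Rational(-2, 3), Mul(Rational(1, 3), 0), Mul(Rational(2, 3), Pow(Add(2, 6), -1))), L) = Mul(Add(Rational(-2, 3), 0, Mul(Rational(2, 3), Pow(8, -1))), L) = Mul(Add(Rational(-2, 3), 0, Mul(Rational(2, 3), Rational(1, 8))), L) = Mul(Add(Rational(-2, 3), 0, Rational(1, 12)), L) = Mul(Rational(-7, 12), L))
Mul(Mul(Function('a')(-8), -42), Function('C')(6, 0)) = Mul(Mul(0, -42), Mul(Rational(-7, 12), 6)) = Mul(0, Rational(-7, 2)) = 0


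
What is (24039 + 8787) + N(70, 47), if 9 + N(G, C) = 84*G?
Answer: 38697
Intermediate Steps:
N(G, C) = -9 + 84*G
(24039 + 8787) + N(70, 47) = (24039 + 8787) + (-9 + 84*70) = 32826 + (-9 + 5880) = 32826 + 5871 = 38697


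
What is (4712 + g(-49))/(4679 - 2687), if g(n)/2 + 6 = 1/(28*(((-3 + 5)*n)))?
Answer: 6448399/2733024 ≈ 2.3594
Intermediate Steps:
g(n) = -12 + 1/(28*n) (g(n) = -12 + 2*(1/(28*(((-3 + 5)*n)))) = -12 + 2*(1/(28*((2*n)))) = -12 + 2*((1/(2*n))/28) = -12 + 2*(1/(56*n)) = -12 + 1/(28*n))
(4712 + g(-49))/(4679 - 2687) = (4712 + (-12 + (1/28)/(-49)))/(4679 - 2687) = (4712 + (-12 + (1/28)*(-1/49)))/1992 = (4712 + (-12 - 1/1372))*(1/1992) = (4712 - 16465/1372)*(1/1992) = (6448399/1372)*(1/1992) = 6448399/2733024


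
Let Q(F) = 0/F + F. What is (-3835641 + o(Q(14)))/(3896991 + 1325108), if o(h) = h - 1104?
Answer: -3836731/5222099 ≈ -0.73471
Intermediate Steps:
Q(F) = F (Q(F) = 0 + F = F)
o(h) = -1104 + h
(-3835641 + o(Q(14)))/(3896991 + 1325108) = (-3835641 + (-1104 + 14))/(3896991 + 1325108) = (-3835641 - 1090)/5222099 = -3836731*1/5222099 = -3836731/5222099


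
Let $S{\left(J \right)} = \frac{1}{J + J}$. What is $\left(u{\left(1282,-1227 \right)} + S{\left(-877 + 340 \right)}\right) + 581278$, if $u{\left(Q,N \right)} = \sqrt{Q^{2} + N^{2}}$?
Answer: $\frac{624292571}{1074} + \sqrt{3149053} \approx 5.8305 \cdot 10^{5}$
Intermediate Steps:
$S{\left(J \right)} = \frac{1}{2 J}$
$u{\left(Q,N \right)} = \sqrt{N^{2} + Q^{2}}$
$\left(u{\left(1282,-1227 \right)} + S{\left(-877 + 340 \right)}\right) + 581278 = \left(\sqrt{\left(-1227\right)^{2} + 1282^{2}} + \frac{1}{2 \left(-877 + 340\right)}\right) + 581278 = \left(\sqrt{1505529 + 1643524} + \frac{1}{2 \left(-537\right)}\right) + 581278 = \left(\sqrt{3149053} + \frac{1}{2} \left(- \frac{1}{537}\right)\right) + 581278 = \left(\sqrt{3149053} - \frac{1}{1074}\right) + 581278 = \left(- \frac{1}{1074} + \sqrt{3149053}\right) + 581278 = \frac{624292571}{1074} + \sqrt{3149053}$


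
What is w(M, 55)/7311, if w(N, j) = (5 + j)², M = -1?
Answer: 1200/2437 ≈ 0.49241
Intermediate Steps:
w(M, 55)/7311 = (5 + 55)²/7311 = 60²*(1/7311) = 3600*(1/7311) = 1200/2437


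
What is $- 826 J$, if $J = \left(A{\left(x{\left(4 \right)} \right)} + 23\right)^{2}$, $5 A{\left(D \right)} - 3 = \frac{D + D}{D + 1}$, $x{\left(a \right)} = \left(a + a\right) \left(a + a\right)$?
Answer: $- \frac{50228072104}{105625} \approx -4.7553 \cdot 10^{5}$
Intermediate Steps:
$x{\left(a \right)} = 4 a^{2}$ ($x{\left(a \right)} = 2 a 2 a = 4 a^{2}$)
$A{\left(D \right)} = \frac{3}{5} + \frac{2 D}{5 \left(1 + D\right)}$ ($A{\left(D \right)} = \frac{3}{5} + \frac{\left(D + D\right) \frac{1}{D + 1}}{5} = \frac{3}{5} + \frac{2 D \frac{1}{1 + D}}{5} = \frac{3}{5} + \frac{2 D}{5 \left(1 + D\right)}$)
$J = \frac{60808804}{105625}$ ($J = \left(\frac{\frac{3}{5} + 4 \cdot 4^{2}}{1 + 4 \cdot 4^{2}} + 23\right)^{2} = \left(\frac{\frac{3}{5} + 4 \cdot 16}{1 + 4 \cdot 16} + 23\right)^{2} = \left(\frac{\frac{3}{5} + 64}{1 + 64} + 23\right)^{2} = \left(\frac{1}{65} \cdot \frac{323}{5} + 23\right)^{2} = \left(\frac{323}{325} + 23\right)^{2} = \left(\frac{7798}{325}\right)^{2} = \frac{60808804}{105625} \approx 575.71$)
$- 826 J = \left(-826\right) \frac{60808804}{105625} = - \frac{50228072104}{105625}$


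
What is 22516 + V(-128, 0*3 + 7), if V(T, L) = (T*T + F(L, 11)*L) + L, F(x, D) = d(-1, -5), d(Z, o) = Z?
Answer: 38900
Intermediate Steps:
F(x, D) = -1
V(T, L) = T**2 (V(T, L) = (T*T - L) + L = (T**2 - L) + L = T**2)
22516 + V(-128, 0*3 + 7) = 22516 + (-128)**2 = 22516 + 16384 = 38900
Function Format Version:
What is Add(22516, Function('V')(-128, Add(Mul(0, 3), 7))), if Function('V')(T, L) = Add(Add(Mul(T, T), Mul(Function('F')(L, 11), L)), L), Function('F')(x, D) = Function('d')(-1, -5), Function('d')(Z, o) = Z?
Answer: 38900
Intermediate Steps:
Function('F')(x, D) = -1
Function('V')(T, L) = Pow(T, 2) (Function('V')(T, L) = Add(Add(Mul(T, T), Mul(-1, L)), L) = Add(Add(Pow(T, 2), Mul(-1, L)), L) = Pow(T, 2))
Add(22516, Function('V')(-128, Add(Mul(0, 3), 7))) = Add(22516, Pow(-128, 2)) = Add(22516, 16384) = 38900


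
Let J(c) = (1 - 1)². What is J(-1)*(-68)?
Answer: 0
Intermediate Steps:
J(c) = 0 (J(c) = 0² = 0)
J(-1)*(-68) = 0*(-68) = 0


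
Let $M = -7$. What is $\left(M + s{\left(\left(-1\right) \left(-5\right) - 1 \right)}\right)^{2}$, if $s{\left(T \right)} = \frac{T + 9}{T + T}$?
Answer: $\frac{1849}{64} \approx 28.891$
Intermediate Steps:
$s{\left(T \right)} = \frac{9 + T}{2 T}$
$\left(M + s{\left(\left(-1\right) \left(-5\right) - 1 \right)}\right)^{2} = \left(-7 + \frac{9 - -4}{2 \left(\left(-1\right) \left(-5\right) - 1\right)}\right)^{2} = \left(-7 + \frac{9 + \left(5 - 1\right)}{2 \left(5 - 1\right)}\right)^{2} = \left(-7 + \frac{9 + 4}{2 \cdot 4}\right)^{2} = \left(-7 + \frac{1}{2} \cdot \frac{1}{4} \cdot 13\right)^{2} = \left(-7 + \frac{13}{8}\right)^{2} = \left(- \frac{43}{8}\right)^{2} = \frac{1849}{64}$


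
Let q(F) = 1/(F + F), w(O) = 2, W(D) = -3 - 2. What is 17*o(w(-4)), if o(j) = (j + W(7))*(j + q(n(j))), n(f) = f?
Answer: -459/4 ≈ -114.75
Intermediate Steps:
W(D) = -5
q(F) = 1/(2*F)
o(j) = (-5 + j)*(j + 1/(2*j)) (o(j) = (j - 5)*(j + 1/(2*j)) = (-5 + j)*(j + 1/(2*j)))
17*o(w(-4)) = 17*(½ + 2² - 5*2 - 5/2/2) = 17*(½ + 4 - 10 - 5/2*½) = 17*(½ + 4 - 10 - 5/4) = 17*(-27/4) = -459/4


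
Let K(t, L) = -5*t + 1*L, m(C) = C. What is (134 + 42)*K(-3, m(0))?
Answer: 2640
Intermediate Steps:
K(t, L) = L - 5*t (K(t, L) = -5*t + L = L - 5*t)
(134 + 42)*K(-3, m(0)) = (134 + 42)*(0 - 5*(-3)) = 176*(0 + 15) = 176*15 = 2640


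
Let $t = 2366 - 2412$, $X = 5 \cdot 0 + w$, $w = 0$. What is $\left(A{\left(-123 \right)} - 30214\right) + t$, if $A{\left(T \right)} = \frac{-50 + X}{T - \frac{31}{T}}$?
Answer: $- \frac{228429665}{7549} \approx -30260.0$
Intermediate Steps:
$X = 0$ ($X = 5 \cdot 0 + 0 = 0 + 0 = 0$)
$t = -46$
$A{\left(T \right)} = - \frac{50}{T - \frac{31}{T}}$ ($A{\left(T \right)} = \frac{-50 + 0}{T - \frac{31}{T}} = - \frac{50}{T - \frac{31}{T}}$)
$\left(A{\left(-123 \right)} - 30214\right) + t = \left(\left(-50\right) \left(-123\right) \frac{1}{-31 + \left(-123\right)^{2}} - 30214\right) - 46 = \left(\left(-50\right) \left(-123\right) \frac{1}{-31 + 15129} - 30214\right) - 46 = \left(\left(-50\right) \left(-123\right) \frac{1}{15098} - 30214\right) - 46 = \left(\frac{3075}{7549} - 30214\right) - 46 = - \frac{228082411}{7549} - 46 = - \frac{228429665}{7549}$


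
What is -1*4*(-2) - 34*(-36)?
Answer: 1232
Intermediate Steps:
-1*4*(-2) - 34*(-36) = -4*(-2) + 1224 = 8 + 1224 = 1232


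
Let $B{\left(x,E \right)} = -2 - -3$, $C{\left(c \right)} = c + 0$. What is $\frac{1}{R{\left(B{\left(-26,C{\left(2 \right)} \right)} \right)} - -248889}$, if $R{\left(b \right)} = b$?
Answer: $\frac{1}{248890} \approx 4.0178 \cdot 10^{-6}$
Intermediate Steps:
$C{\left(c \right)} = c$
$B{\left(x,E \right)} = 1$ ($B{\left(x,E \right)} = -2 + 3 = 1$)
$\frac{1}{R{\left(B{\left(-26,C{\left(2 \right)} \right)} \right)} - -248889} = \frac{1}{1 - -248889} = \frac{1}{1 + 248889} = \frac{1}{248890}$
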